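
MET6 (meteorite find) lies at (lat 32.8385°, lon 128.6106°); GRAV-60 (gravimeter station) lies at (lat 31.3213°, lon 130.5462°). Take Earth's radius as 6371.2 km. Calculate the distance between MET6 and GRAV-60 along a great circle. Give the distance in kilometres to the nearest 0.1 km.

Δφ = -1.5172°,  Δλ = 1.9356°
a = sin²(Δφ/2) + cos φ₁ cos φ₂ sin²(Δλ/2) = 0.000380
c = 2·arcsin(√a) = 0.038993 rad = 2.2341°
d = R·c = 6371.2 × 0.038993 = 248.4 km

248.4 km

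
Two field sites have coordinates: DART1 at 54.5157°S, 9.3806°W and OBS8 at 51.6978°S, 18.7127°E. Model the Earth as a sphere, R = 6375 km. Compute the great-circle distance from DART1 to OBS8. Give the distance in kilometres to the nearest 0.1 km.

Δφ = 2.8179°,  Δλ = 28.0933°
a = sin²(Δφ/2) + cos φ₁ cos φ₂ sin²(Δλ/2) = 0.021799
c = 2·arcsin(√a) = 0.296375 rad = 16.9810°
d = R·c = 6375 × 0.296375 = 1889.4 km

1889.4 km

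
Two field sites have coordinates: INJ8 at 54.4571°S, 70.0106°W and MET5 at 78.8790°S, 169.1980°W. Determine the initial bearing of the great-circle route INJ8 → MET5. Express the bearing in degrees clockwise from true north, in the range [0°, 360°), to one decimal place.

Δλ = -99.1874°
y = sin Δλ · cos φ₂ = -0.190407
x = cos φ₁ sin φ₂ − sin φ₁ cos φ₂ cos Δλ = -0.595455
θ = atan2(y, x) = -162.2674° → 197.7326° (mod 360°)

197.7°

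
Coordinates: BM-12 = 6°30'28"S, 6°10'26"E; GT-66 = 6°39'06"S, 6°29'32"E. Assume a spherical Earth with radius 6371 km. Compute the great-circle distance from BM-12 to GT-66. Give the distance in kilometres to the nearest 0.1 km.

38.6 km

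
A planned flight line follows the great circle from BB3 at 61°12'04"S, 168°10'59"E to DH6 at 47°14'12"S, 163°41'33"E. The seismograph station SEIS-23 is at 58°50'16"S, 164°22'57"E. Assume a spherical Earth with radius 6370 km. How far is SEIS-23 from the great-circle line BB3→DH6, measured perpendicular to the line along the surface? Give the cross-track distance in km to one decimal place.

157.8 km

BB3: φ = -61.20111°, λ = +168.18306°
DH6: φ = -47.23667°, λ = +163.69250°
SEIS-23: φ = -58.83778°, λ = +164.38250°
δ₁₃ = central angle BB3→SEIS-23 = 0.052898 rad  (haversine)
θ₁₃ = bearing BB3→SEIS-23 = 319.556°,  θ₁₂ = bearing BB3→DH6 = 347.485°
dₓₜ = R·arcsin(sin δ₁₃ · sin(θ₁₃ − θ₁₂)) = 6370·arcsin(0.05287·sin(-27.929°)) = -157.768 km
|dₓₜ| = 157.768 km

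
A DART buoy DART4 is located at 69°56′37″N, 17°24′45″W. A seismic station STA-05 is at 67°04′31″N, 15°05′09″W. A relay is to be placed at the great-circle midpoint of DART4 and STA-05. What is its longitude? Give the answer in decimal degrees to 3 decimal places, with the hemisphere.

16.175°W

DART4: φ = +69.94361°, λ = -17.41250°
STA-05: φ = +67.07528°, λ = -15.08583°
Bx = cos φ₂ cos Δλ = 0.389200,  By = cos φ₂ sin Δλ = 0.015813
φₘ = atan2(sin φ₁ + sin φ₂, √((cos φ₁ + Bx)² + By²)) = 68.51345°
λₘ = λ₁ + atan2(By, cos φ₁ + Bx) = -16.17518°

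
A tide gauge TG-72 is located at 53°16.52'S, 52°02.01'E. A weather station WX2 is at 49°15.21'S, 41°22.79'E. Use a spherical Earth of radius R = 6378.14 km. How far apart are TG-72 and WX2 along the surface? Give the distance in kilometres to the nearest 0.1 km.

865.4 km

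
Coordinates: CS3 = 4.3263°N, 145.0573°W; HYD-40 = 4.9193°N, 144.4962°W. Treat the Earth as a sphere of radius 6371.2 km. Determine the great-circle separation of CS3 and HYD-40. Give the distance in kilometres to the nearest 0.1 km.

Δφ = 0.5930°,  Δλ = 0.5611°
a = sin²(Δφ/2) + cos φ₁ cos φ₂ sin²(Δλ/2) = 0.000051
c = 2·arcsin(√a) = 0.014227 rad = 0.8151°
d = R·c = 6371.2 × 0.014227 = 90.6 km

90.6 km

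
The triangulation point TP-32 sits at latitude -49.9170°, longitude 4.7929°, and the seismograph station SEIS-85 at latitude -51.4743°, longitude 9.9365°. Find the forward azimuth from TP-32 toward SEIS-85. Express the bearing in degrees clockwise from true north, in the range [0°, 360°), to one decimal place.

117.5°

Δλ = 5.1436°
y = sin Δλ · cos φ₂ = 0.055841
x = cos φ₁ sin φ₂ − sin φ₁ cos φ₂ cos Δλ = -0.029096
θ = atan2(y, x) = 117.5215° → 117.5215° (mod 360°)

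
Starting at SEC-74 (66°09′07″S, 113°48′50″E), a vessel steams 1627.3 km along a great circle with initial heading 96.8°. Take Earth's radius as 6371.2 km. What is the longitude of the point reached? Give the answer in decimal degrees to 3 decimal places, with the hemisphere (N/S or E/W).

148.401°E

SEC-74: φ = -66.15194°, λ = +113.81389°
δ = d/R = 1627.3/6371.2 = 0.255415 rad
φ₂ = arcsin(sin φ₁ cos δ + cos φ₁ sin δ cos θ)
   = arcsin(-0.91462·0.96756 + 0.40431·0.25265·-0.11840) = -63.77220°
λ₂ = λ₁ + atan2(sin θ sin δ cos φ₁, cos δ − sin φ₁ sin φ₂) = 148.40068°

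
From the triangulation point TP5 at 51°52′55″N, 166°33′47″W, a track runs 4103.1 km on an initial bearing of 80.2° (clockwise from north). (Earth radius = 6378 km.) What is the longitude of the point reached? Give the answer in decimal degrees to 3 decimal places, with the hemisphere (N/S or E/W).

111.542°W

TP5: φ = +51.88194°, λ = -166.56306°
δ = d/R = 4103.1/6378 = 0.643321 rad
φ₂ = arcsin(sin φ₁ cos δ + cos φ₁ sin δ cos θ)
   = arcsin(0.78674·0.80011 + 0.61728·0.59986·0.17021) = 43.82856°
λ₂ = λ₁ + atan2(sin θ sin δ cos φ₁, cos δ − sin φ₁ sin φ₂) = -111.54173°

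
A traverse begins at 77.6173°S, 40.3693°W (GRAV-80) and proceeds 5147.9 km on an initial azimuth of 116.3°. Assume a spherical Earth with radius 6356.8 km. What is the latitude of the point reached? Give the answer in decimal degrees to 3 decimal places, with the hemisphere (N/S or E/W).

δ = d/R = 5147.9/6356.8 = 0.809826 rad
φ₂ = arcsin(sin φ₁ cos δ + cos φ₁ sin δ cos θ)
   = arcsin(-0.97674·0.68962 + 0.21444·0.72417·-0.44307) = -47.93513°
λ₂ = λ₁ + atan2(sin θ sin δ cos φ₁, cos δ − sin φ₁ sin φ₂) = 63.93315°

47.935°S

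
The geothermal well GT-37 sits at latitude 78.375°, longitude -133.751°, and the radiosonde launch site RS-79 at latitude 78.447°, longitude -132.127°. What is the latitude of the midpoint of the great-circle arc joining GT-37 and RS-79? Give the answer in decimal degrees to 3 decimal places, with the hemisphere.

78.412°N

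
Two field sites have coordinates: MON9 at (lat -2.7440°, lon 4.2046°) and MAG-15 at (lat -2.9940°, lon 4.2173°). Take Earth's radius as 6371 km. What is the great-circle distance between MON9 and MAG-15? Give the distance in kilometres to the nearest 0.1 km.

Δφ = -0.2500°,  Δλ = 0.0127°
a = sin²(Δφ/2) + cos φ₁ cos φ₂ sin²(Δλ/2) = 0.000005
c = 2·arcsin(√a) = 0.004369 rad = 0.2503°
d = R·c = 6371 × 0.004369 = 27.8 km

27.8 km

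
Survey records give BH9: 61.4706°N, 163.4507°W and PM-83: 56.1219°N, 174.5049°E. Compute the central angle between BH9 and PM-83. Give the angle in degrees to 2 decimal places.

12.53°

Δφ = -5.3487°,  Δλ = -22.0444°
a = sin²(Δφ/2) + cos φ₁ cos φ₂ sin²(Δλ/2) = 0.011909
c = 2·arcsin(√a) = 0.218690 rad = 12.5300°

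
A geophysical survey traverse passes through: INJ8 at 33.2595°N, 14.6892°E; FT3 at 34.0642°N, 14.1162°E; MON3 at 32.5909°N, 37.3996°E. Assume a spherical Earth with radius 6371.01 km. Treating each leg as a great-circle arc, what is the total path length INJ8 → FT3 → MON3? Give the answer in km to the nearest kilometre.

2269 km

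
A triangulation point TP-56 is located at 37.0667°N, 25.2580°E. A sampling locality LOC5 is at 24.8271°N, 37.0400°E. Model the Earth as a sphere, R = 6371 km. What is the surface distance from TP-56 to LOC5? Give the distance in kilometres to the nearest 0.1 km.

Δφ = -12.2396°,  Δλ = 11.7820°
a = sin²(Δφ/2) + cos φ₁ cos φ₂ sin²(Δλ/2) = 0.018994
c = 2·arcsin(√a) = 0.276517 rad = 15.8433°
d = R·c = 6371 × 0.276517 = 1761.7 km

1761.7 km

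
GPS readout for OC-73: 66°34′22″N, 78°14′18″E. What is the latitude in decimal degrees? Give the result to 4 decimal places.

66° + 34′/60 + 22″/3600 = 66 + 0.56667 + 0.00611 = 66.5728°

66.5728°N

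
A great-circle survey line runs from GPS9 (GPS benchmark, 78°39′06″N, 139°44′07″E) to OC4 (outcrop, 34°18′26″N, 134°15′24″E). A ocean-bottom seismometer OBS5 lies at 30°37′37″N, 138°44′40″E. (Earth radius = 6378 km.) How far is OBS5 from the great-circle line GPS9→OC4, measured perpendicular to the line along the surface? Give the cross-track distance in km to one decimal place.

GPS9: φ = +78.65167°, λ = +139.73528°
OC4: φ = +34.30722°, λ = +134.25667°
OBS5: φ = +30.62694°, λ = +138.74444°
δ₁₃ = central angle GPS9→OBS5 = 0.838224 rad  (haversine)
θ₁₃ = bearing GPS9→OBS5 = 181.147°,  θ₁₂ = bearing GPS9→OC4 = 186.471°
dₓₜ = R·arcsin(sin δ₁₃ · sin(θ₁₃ − θ₁₂)) = 6378·arcsin(0.74346·sin(-5.325°)) = -440.371 km
|dₓₜ| = 440.371 km

440.4 km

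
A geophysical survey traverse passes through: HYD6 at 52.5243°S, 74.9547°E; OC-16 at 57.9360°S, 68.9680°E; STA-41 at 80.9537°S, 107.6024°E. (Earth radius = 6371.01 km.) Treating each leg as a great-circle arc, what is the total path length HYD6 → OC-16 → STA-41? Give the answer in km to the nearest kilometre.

HYD6→OC-16: c = 0.111582 rad, d = 710.89 km
OC-16→STA-41: c = 0.446147 rad, d = 2842.41 km
Total = 710.89 + 2842.41 = 3553.30 km

3553 km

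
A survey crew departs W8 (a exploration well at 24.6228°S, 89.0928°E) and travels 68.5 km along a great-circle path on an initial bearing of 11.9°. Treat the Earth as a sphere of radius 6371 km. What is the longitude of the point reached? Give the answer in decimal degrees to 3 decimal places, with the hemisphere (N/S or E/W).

δ = d/R = 68.5/6371 = 0.010752 rad
φ₂ = arcsin(sin φ₁ cos δ + cos φ₁ sin δ cos θ)
   = arcsin(-0.41664·0.99994 + 0.90907·0.01075·0.97851) = -24.01994°
λ₂ = λ₁ + atan2(sin θ sin δ cos φ₁, cos δ − sin φ₁ sin φ₂) = 89.23187°

89.232°E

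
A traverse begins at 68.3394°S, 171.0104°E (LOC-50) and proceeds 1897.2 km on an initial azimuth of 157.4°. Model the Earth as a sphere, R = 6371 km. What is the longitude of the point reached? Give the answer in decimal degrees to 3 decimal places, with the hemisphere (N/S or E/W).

140.875°W

δ = d/R = 1897.2/6371 = 0.297787 rad
φ₂ = arcsin(sin φ₁ cos δ + cos φ₁ sin δ cos θ)
   = arcsin(-0.92939·0.95599 + 0.36911·0.29341·-0.92321) = -81.28889°
λ₂ = λ₁ + atan2(sin θ sin δ cos φ₁, cos δ − sin φ₁ sin φ₂) = -140.87461°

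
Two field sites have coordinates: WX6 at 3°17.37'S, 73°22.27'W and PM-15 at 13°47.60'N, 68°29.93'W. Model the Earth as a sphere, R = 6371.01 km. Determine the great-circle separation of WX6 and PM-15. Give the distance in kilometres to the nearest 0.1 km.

WX6: φ = -3.28950°, λ = -73.37117°
PM-15: φ = +13.79333°, λ = -68.49883°
Δφ = 17.0828°,  Δλ = 4.8723°
a = sin²(Δφ/2) + cos φ₁ cos φ₂ sin²(Δλ/2) = 0.023811
c = 2·arcsin(√a) = 0.309856 rad = 17.7534°
d = R·c = 6371.01 × 0.309856 = 1974.1 km

1974.1 km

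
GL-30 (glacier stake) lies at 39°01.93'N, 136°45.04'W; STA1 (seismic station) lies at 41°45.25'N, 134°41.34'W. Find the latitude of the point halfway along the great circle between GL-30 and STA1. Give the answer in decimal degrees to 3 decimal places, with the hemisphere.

40.398°N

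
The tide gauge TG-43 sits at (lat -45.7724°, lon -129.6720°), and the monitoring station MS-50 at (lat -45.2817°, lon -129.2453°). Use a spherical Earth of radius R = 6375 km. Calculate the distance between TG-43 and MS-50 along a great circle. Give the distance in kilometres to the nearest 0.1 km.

63.9 km

Δφ = 0.4907°,  Δλ = 0.4267°
a = sin²(Δφ/2) + cos φ₁ cos φ₂ sin²(Δλ/2) = 0.000025
c = 2·arcsin(√a) = 0.010028 rad = 0.5746°
d = R·c = 6375 × 0.010028 = 63.9 km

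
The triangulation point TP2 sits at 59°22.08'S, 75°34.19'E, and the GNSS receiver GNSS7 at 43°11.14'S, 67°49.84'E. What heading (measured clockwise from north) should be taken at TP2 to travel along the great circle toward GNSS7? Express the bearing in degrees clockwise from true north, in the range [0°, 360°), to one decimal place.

TP2: φ = -59.36800°, λ = +75.56983°
GNSS7: φ = -43.18567°, λ = +67.83067°
Δλ = -7.7392°
y = sin Δλ · cos φ₂ = -0.098189
x = cos φ₁ sin φ₂ − sin φ₁ cos φ₂ cos Δλ = 0.272980
θ = atan2(y, x) = -19.7832° → 340.2168° (mod 360°)

340.2°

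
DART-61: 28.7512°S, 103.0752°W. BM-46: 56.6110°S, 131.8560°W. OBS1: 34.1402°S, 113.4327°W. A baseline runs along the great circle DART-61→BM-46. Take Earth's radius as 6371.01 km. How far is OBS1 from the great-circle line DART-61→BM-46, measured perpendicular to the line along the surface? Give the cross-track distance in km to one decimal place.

538.8 km

δ₁₃ = central angle DART-61→OBS1 = 0.180489 rad  (haversine)
θ₁₃ = bearing DART-61→OBS1 = 235.991°,  θ₁₂ = bearing DART-61→BM-46 = 207.919°
dₓₜ = R·arcsin(sin δ₁₃ · sin(θ₁₃ − θ₁₂)) = 6371.01·arcsin(0.17951·sin(28.072°)) = 538.826 km
|dₓₜ| = 538.826 km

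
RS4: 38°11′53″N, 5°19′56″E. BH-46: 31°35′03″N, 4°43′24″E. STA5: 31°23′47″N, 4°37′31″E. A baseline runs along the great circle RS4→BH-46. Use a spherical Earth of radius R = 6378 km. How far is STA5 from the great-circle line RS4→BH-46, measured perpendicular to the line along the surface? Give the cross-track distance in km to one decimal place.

7.8 km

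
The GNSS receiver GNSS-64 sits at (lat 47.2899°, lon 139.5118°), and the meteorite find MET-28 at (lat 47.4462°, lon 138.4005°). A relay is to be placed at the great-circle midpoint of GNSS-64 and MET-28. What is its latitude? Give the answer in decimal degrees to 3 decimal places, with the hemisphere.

Bx = cos φ₂ cos Δλ = 0.676155,  By = cos φ₂ sin Δλ = -0.013116
φₘ = atan2(sin φ₁ + sin φ₂, √((cos φ₁ + Bx)² + By²)) = 47.36939°
λₘ = λ₁ + atan2(By, cos φ₁ + Bx) = 138.95697°

47.369°N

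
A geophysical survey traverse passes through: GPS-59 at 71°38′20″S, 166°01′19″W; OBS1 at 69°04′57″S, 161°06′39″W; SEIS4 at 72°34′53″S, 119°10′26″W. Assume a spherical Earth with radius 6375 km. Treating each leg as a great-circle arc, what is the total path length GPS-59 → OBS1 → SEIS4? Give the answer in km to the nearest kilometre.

1884 km

GPS-59: φ = -71.63889°, λ = -166.02194°
OBS1: φ = -69.08250°, λ = -161.11083°
SEIS4: φ = -72.58139°, λ = -119.17389°
GPS-59→OBS1: c = 0.053074 rad, d = 338.34 km
OBS1→SEIS4: c = 0.242406 rad, d = 1545.34 km
Total = 338.34 + 1545.34 = 1883.68 km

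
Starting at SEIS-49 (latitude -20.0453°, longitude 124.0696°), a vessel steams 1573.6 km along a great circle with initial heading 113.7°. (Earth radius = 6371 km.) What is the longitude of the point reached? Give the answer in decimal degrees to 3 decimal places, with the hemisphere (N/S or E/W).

δ = d/R = 1573.6/6371 = 0.246994 rad
φ₂ = arcsin(sin φ₁ cos δ + cos φ₁ sin δ cos θ)
   = arcsin(-0.34276·0.96965 + 0.93942·0.24449·-0.40195) = -25.13041°
λ₂ = λ₁ + atan2(sin θ sin δ cos φ₁, cos δ − sin φ₁ sin φ₂) = 138.38605°

138.386°E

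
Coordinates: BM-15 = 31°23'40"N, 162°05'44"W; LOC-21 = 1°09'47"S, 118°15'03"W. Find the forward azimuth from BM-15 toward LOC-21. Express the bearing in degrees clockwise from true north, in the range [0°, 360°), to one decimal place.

BM-15: φ = +31.39444°, λ = -162.09556°
LOC-21: φ = -1.16306°, λ = -118.25083°
Δλ = 43.8447°
y = sin Δλ · cos φ₂ = 0.692564
x = cos φ₁ sin φ₂ − sin φ₁ cos φ₂ cos Δλ = -0.392952
θ = atan2(y, x) = 119.5700° → 119.5700° (mod 360°)

119.6°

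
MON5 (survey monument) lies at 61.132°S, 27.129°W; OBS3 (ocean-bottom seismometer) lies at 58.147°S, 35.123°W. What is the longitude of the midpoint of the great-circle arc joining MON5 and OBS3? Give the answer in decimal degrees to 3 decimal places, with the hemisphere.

31.304°W

Bx = cos φ₂ cos Δλ = 0.522613,  By = cos φ₂ sin Δλ = -0.073393
φₘ = atan2(sin φ₁ + sin φ₂, √((cos φ₁ + Bx)² + By²)) = -59.70020°
λₘ = λ₁ + atan2(By, cos φ₁ + Bx) = -31.30407°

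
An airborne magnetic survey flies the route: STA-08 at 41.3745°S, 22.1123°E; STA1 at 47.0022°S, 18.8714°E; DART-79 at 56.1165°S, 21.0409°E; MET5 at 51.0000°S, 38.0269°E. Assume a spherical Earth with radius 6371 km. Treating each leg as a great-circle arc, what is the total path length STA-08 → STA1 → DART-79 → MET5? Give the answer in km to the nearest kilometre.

2955 km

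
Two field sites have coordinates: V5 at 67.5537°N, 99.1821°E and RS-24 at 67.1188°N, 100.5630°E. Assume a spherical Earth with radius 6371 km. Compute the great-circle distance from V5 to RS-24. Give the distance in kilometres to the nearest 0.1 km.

76.4 km

Δφ = -0.4349°,  Δλ = 1.3809°
a = sin²(Δφ/2) + cos φ₁ cos φ₂ sin²(Δλ/2) = 0.000036
c = 2·arcsin(√a) = 0.011994 rad = 0.6872°
d = R·c = 6371 × 0.011994 = 76.4 km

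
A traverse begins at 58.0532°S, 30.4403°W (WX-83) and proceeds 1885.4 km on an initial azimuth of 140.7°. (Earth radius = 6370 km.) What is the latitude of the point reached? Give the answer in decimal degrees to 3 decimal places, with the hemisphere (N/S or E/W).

68.603°S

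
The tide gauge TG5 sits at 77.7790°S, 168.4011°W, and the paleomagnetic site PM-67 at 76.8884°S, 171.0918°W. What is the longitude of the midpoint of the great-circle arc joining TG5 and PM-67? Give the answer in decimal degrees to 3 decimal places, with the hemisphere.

169.793°W

Bx = cos φ₂ cos Δλ = 0.226598,  By = cos φ₂ sin Δλ = -0.010649
φₘ = atan2(sin φ₁ + sin φ₂, √((cos φ₁ + Bx)² + By²)) = -77.33707°
λₘ = λ₁ + atan2(By, cos φ₁ + Bx) = -169.79298°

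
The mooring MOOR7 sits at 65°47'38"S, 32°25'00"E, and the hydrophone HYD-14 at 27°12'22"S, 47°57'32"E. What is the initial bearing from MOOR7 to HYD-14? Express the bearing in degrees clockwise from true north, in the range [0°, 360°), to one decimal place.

21.9°

MOOR7: φ = -65.79389°, λ = +32.41667°
HYD-14: φ = -27.20611°, λ = +47.95889°
Δλ = 15.5422°
y = sin Δλ · cos φ₂ = 0.238305
x = cos φ₁ sin φ₂ − sin φ₁ cos φ₂ cos Δλ = 0.594051
θ = atan2(y, x) = 21.8583° → 21.8583° (mod 360°)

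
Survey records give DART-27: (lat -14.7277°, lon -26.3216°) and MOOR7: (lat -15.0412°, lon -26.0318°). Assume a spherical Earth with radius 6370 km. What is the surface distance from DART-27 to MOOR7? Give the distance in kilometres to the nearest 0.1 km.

Δφ = -0.3135°,  Δλ = 0.2898°
a = sin²(Δφ/2) + cos φ₁ cos φ₂ sin²(Δλ/2) = 0.000013
c = 2·arcsin(√a) = 0.007337 rad = 0.4204°
d = R·c = 6370 × 0.007337 = 46.7 km

46.7 km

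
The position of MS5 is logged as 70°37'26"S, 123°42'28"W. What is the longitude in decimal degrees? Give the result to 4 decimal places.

123° + 42′/60 + 28″/3600 = 123 + 0.70000 + 0.00778 = 123.7078°

123.7078°W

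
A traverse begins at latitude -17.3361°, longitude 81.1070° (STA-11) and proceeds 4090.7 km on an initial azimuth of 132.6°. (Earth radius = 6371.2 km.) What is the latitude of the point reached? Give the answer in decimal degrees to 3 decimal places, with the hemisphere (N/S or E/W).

38.724°S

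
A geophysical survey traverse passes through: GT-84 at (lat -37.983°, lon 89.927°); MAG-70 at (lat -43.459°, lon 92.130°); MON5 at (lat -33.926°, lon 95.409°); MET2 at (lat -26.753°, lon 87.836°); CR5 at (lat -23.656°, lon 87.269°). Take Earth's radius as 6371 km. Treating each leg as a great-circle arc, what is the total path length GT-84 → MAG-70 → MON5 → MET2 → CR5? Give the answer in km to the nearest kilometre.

GT-84→MAG-70: c = 0.099907 rad, d = 636.51 km
MAG-70→MON5: c = 0.172234 rad, d = 1097.30 km
MON5→MET2: c = 0.169252 rad, d = 1078.31 km
MET2→CR5: c = 0.054789 rad, d = 349.06 km
Total = 636.51 + 1097.30 + 1078.31 + 349.06 = 3161.18 km

3161 km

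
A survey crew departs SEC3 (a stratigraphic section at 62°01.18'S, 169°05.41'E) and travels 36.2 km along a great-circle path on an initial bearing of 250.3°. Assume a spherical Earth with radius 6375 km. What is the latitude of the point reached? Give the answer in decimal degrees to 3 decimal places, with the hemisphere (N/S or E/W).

62.128°S

SEC3: φ = -62.01967°, λ = +169.09017°
δ = d/R = 36.2/6375 = 0.005678 rad
φ₂ = arcsin(sin φ₁ cos δ + cos φ₁ sin δ cos θ)
   = arcsin(-0.88311·0.99998 + 0.46917·0.00568·-0.33710) = -62.12779°
λ₂ = λ₁ + atan2(sin θ sin δ cos φ₁, cos δ − sin φ₁ sin φ₂) = 168.43495°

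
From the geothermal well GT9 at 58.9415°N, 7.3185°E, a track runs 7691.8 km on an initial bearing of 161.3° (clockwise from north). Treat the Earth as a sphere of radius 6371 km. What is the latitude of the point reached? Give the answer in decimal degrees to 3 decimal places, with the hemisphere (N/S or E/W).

8.754°S

δ = d/R = 7691.8/6371 = 1.207314 rad
φ₂ = arcsin(sin φ₁ cos δ + cos φ₁ sin δ cos θ)
   = arcsin(0.85664·0.35553 + 0.51591·0.93466·-0.94721) = -8.75373°
λ₂ = λ₁ + atan2(sin θ sin δ cos φ₁, cos δ − sin φ₁ sin φ₂) = 24.96825°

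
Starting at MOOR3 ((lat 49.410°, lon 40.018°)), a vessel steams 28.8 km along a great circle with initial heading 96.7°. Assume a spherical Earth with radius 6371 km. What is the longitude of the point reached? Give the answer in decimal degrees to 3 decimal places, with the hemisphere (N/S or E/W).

δ = d/R = 28.8/6371 = 0.004520 rad
φ₂ = arcsin(sin φ₁ cos δ + cos φ₁ sin δ cos θ)
   = arcsin(0.75938·0.99999 + 0.65064·0.00452·-0.11667) = 49.37911°
λ₂ = λ₁ + atan2(sin θ sin δ cos φ₁, cos δ − sin φ₁ sin φ₂) = 40.41311°

40.413°E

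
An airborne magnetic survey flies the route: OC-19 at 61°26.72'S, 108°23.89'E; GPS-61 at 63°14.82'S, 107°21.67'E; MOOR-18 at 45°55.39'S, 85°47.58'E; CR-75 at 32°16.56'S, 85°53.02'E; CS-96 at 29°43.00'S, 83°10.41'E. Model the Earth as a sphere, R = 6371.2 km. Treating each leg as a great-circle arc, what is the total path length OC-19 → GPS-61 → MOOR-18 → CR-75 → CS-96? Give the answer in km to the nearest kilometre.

OC-19: φ = -61.44533°, λ = +108.39817°
GPS-61: φ = -63.24700°, λ = +107.36117°
MOOR-18: φ = -45.92317°, λ = +85.79300°
CR-75: φ = -32.27600°, λ = +85.88367°
CS-96: φ = -29.71667°, λ = +83.17350°
OC-19→GPS-61: c = 0.032547 rad, d = 207.36 km
GPS-61→MOOR-18: c = 0.368935 rad, d = 2350.56 km
MOOR-18→CR-75: c = 0.238191 rad, d = 1517.56 km
CR-75→CS-96: c = 0.060322 rad, d = 384.32 km
Total = 207.36 + 2350.56 + 1517.56 + 384.32 = 4459.80 km

4460 km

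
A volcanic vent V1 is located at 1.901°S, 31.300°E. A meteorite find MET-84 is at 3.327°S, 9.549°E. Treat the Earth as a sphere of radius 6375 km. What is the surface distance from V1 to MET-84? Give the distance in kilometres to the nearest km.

Δφ = -1.4260°,  Δλ = -21.7510°
a = sin²(Δφ/2) + cos φ₁ cos φ₂ sin²(Δλ/2) = 0.035674
c = 2·arcsin(√a) = 0.380033 rad = 21.7743°
d = R·c = 6375 × 0.380033 = 2422.7 km

2423 km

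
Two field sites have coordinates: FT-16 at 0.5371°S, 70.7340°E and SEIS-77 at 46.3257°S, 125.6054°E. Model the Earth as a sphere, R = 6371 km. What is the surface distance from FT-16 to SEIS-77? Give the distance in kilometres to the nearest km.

Δφ = -45.7886°,  Δλ = 54.8714°
a = sin²(Δφ/2) + cos φ₁ cos φ₂ sin²(Δλ/2) = 0.297940
c = 2·arcsin(√a) = 1.154781 rad = 66.1641°
d = R·c = 6371 × 1.154781 = 7357.1 km

7357 km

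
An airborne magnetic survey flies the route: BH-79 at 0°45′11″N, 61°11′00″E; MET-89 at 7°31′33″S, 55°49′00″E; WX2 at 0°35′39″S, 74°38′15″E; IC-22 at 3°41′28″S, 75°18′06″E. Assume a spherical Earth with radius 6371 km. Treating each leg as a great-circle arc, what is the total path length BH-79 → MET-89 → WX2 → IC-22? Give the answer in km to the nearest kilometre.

3672 km

BH-79: φ = +0.75306°, λ = +61.18333°
MET-89: φ = -7.52583°, λ = +55.81667°
WX2: φ = -0.59417°, λ = +74.63750°
IC-22: φ = -3.69111°, λ = +75.30167°
BH-79→MET-89: c = 0.172063 rad, d = 1096.22 km
MET-89→WX2: c = 0.349085 rad, d = 2224.02 km
WX2→IC-22: c = 0.055279 rad, d = 352.18 km
Total = 1096.22 + 2224.02 + 352.18 = 3672.41 km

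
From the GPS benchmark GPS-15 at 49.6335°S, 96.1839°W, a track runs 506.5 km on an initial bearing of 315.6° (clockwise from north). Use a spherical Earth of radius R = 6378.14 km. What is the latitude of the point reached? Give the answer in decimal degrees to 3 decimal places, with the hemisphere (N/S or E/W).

46.287°S

δ = d/R = 506.5/6378.14 = 0.079412 rad
φ₂ = arcsin(sin φ₁ cos δ + cos φ₁ sin δ cos θ)
   = arcsin(-0.76192·0.99685 + 0.64767·0.07933·0.71447) = -46.28673°
λ₂ = λ₁ + atan2(sin θ sin δ cos φ₁, cos δ − sin φ₁ sin φ₂) = -100.79070°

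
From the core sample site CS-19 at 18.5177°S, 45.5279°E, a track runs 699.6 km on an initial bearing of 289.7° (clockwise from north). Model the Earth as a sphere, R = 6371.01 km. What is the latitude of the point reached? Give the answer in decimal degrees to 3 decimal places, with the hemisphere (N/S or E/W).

16.299°S

δ = d/R = 699.6/6371.01 = 0.109810 rad
φ₂ = arcsin(sin φ₁ cos δ + cos φ₁ sin δ cos θ)
   = arcsin(-0.31760·0.99398 + 0.94823·0.10959·0.33710) = -16.29932°
λ₂ = λ₁ + atan2(sin θ sin δ cos φ₁, cos δ − sin φ₁ sin φ₂) = 39.35694°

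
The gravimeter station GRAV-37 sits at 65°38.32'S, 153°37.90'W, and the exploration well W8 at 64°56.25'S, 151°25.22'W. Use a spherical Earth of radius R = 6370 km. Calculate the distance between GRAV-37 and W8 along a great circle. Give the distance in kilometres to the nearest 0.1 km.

GRAV-37: φ = -65.63867°, λ = -153.63167°
W8: φ = -64.93750°, λ = -151.42033°
Δφ = 0.7012°,  Δλ = 2.2113°
a = sin²(Δφ/2) + cos φ₁ cos φ₂ sin²(Δλ/2) = 0.000103
c = 2·arcsin(√a) = 0.020249 rad = 1.1602°
d = R·c = 6370 × 0.020249 = 129.0 km

129.0 km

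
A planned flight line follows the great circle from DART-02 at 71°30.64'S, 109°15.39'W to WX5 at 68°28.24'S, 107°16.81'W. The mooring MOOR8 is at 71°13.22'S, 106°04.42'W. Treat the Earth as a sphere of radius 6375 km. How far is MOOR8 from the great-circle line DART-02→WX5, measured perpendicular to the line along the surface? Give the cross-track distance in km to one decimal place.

104.0 km

DART-02: φ = -71.51067°, λ = -109.25650°
WX5: φ = -68.47067°, λ = -107.28017°
MOOR8: φ = -71.22033°, λ = -106.07367°
δ₁₃ = central angle DART-02→MOOR8 = 0.018457 rad  (haversine)
θ₁₃ = bearing DART-02→MOOR8 = 75.579°,  θ₁₂ = bearing DART-02→WX5 = 13.473°
dₓₜ = R·arcsin(sin δ₁₃ · sin(θ₁₃ − θ₁₂)) = 6375·arcsin(0.01846·sin(62.106°)) = 103.991 km
|dₓₜ| = 103.991 km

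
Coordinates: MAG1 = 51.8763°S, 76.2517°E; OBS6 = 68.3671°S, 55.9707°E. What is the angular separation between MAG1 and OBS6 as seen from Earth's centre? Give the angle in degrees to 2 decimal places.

Δφ = -16.4908°,  Δλ = -20.2810°
a = sin²(Δφ/2) + cos φ₁ cos φ₂ sin²(Δλ/2) = 0.027622
c = 2·arcsin(√a) = 0.333949 rad = 19.1339°

19.13°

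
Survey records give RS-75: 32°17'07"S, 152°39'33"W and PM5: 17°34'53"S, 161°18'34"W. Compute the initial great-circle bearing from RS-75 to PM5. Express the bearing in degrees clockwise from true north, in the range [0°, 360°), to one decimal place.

RS-75: φ = -32.28528°, λ = -152.65917°
PM5: φ = -17.58139°, λ = -161.30944°
Δλ = -8.6503°
y = sin Δλ · cos φ₂ = -0.143377
x = cos φ₁ sin φ₂ − sin φ₁ cos φ₂ cos Δλ = 0.248032
θ = atan2(y, x) = -30.0305° → 329.9695° (mod 360°)

330.0°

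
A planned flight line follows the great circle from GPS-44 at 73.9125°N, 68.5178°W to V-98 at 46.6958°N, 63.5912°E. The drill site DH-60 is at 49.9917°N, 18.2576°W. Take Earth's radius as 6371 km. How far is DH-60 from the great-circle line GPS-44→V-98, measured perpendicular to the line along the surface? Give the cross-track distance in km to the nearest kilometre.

δ₁₃ = central angle GPS-44→DH-60 = 0.555099 rad  (haversine)
θ₁₃ = bearing GPS-44→DH-60 = 110.279°,  θ₁₂ = bearing GPS-44→V-98 = 38.332°
dₓₜ = R·arcsin(sin δ₁₃ · sin(θ₁₃ − θ₁₂)) = 6371·arcsin(0.52703·sin(71.947°)) = 3343.810 km
|dₓₜ| = 3343.810 km

3344 km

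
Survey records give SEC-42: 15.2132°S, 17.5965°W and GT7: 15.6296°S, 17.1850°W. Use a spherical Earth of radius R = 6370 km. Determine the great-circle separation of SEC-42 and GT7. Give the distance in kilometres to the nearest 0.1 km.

63.9 km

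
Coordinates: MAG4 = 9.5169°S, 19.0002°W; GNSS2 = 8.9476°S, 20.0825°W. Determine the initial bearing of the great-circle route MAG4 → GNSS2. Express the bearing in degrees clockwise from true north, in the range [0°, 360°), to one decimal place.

298.0°

Δλ = -1.0823°
y = sin Δλ · cos φ₂ = -0.018659
x = cos φ₁ sin φ₂ − sin φ₁ cos φ₂ cos Δλ = 0.009907
θ = atan2(y, x) = -62.0339° → 297.9661° (mod 360°)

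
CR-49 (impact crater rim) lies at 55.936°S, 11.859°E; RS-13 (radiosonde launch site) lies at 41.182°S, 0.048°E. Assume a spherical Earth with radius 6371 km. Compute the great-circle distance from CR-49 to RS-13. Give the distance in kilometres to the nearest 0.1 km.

1850.7 km

Δφ = 14.7540°,  Δλ = -11.8110°
a = sin²(Δφ/2) + cos φ₁ cos φ₂ sin²(Δλ/2) = 0.020949
c = 2·arcsin(√a) = 0.290492 rad = 16.6440°
d = R·c = 6371 × 0.290492 = 1850.7 km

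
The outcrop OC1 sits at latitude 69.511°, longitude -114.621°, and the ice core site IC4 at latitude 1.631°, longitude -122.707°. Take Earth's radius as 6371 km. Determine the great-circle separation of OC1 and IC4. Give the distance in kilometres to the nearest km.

7572 km

Δφ = -67.8800°,  Δλ = -8.0860°
a = sin²(Δφ/2) + cos φ₁ cos φ₂ sin²(Δλ/2) = 0.313465
c = 2·arcsin(√a) = 1.188482 rad = 68.0950°
d = R·c = 6371 × 1.188482 = 7571.8 km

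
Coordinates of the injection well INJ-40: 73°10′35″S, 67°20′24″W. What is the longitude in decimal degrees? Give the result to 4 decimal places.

67.3400°W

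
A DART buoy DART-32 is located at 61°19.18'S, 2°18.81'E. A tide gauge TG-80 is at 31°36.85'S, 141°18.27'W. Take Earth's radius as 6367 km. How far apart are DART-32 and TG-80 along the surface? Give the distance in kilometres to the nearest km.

9166 km

DART-32: φ = -61.31967°, λ = +2.31350°
TG-80: φ = -31.61417°, λ = -141.30450°
Δφ = 29.7055°,  Δλ = -143.6180°
a = sin²(Δφ/2) + cos φ₁ cos φ₂ sin²(Δλ/2) = 0.434577
c = 2·arcsin(√a) = 1.439574 rad = 82.4815°
d = R·c = 6367 × 1.439574 = 9165.8 km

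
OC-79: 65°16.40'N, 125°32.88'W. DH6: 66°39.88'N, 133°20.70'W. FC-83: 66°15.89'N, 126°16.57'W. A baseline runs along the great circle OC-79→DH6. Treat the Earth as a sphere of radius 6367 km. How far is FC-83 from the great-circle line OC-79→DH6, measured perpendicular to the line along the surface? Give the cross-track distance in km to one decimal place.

83.3 km

OC-79: φ = +65.27333°, λ = -125.54800°
DH6: φ = +66.66467°, λ = -133.34500°
FC-83: φ = +66.26483°, λ = -126.27617°
δ₁₃ = central angle OC-79→FC-83 = 0.018074 rad  (haversine)
θ₁₃ = bearing OC-79→FC-83 = 343.558°,  θ₁₂ = bearing OC-79→DH6 = 297.191°
dₓₜ = R·arcsin(sin δ₁₃ · sin(θ₁₃ − θ₁₂)) = 6367·arcsin(0.01807·sin(46.367°)) = 83.286 km
|dₓₜ| = 83.286 km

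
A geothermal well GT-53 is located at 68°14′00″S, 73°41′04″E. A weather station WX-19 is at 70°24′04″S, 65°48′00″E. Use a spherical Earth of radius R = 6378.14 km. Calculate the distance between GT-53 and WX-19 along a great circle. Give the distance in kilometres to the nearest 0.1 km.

392.4 km

GT-53: φ = -68.23333°, λ = +73.68444°
WX-19: φ = -70.40111°, λ = +65.80000°
Δφ = -2.1678°,  Δλ = -7.8844°
a = sin²(Δφ/2) + cos φ₁ cos φ₂ sin²(Δλ/2) = 0.000946
c = 2·arcsin(√a) = 0.061516 rad = 3.5246°
d = R·c = 6378.14 × 0.061516 = 392.4 km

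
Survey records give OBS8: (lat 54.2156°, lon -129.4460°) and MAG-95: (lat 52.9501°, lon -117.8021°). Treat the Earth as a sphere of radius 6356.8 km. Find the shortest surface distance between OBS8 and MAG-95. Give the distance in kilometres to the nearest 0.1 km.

Δφ = -1.2655°,  Δλ = 11.6439°
a = sin²(Δφ/2) + cos φ₁ cos φ₂ sin²(Δλ/2) = 0.003747
c = 2·arcsin(√a) = 0.122503 rad = 7.0189°
d = R·c = 6356.8 × 0.122503 = 778.7 km

778.7 km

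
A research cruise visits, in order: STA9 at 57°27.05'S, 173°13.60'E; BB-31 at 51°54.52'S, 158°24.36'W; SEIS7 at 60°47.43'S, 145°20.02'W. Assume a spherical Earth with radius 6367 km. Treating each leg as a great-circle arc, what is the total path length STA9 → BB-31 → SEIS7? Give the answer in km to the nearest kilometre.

3176 km

STA9: φ = -57.45083°, λ = +173.22667°
BB-31: φ = -51.90867°, λ = -158.40600°
SEIS7: φ = -60.79050°, λ = -145.33367°
STA9→BB-31: c = 0.299552 rad, d = 1907.25 km
BB-31→SEIS7: c = 0.199292 rad, d = 1268.89 km
Total = 1907.25 + 1268.89 = 3176.14 km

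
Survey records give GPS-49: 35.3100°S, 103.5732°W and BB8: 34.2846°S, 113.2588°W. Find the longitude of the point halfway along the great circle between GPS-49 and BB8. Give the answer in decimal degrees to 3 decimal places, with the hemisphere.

108.446°W

Bx = cos φ₂ cos Δλ = 0.814472,  By = cos φ₂ sin Δλ = -0.139010
φₘ = atan2(sin φ₁ + sin φ₂, √((cos φ₁ + Bx)² + By²)) = -34.89338°
λₘ = λ₁ + atan2(By, cos φ₁ + Bx) = -108.44619°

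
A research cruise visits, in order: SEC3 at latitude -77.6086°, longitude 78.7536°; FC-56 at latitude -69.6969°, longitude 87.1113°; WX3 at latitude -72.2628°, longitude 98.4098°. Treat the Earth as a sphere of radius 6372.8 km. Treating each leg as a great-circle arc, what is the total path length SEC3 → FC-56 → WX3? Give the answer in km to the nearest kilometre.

1414 km

SEC3→FC-56: c = 0.143716 rad, d = 915.87 km
FC-56→WX3: c = 0.078139 rad, d = 497.96 km
Total = 915.87 + 497.96 = 1413.84 km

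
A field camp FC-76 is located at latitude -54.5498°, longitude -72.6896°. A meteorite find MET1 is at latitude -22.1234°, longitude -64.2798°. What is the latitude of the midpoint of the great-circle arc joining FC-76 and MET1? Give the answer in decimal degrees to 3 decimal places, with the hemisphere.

Bx = cos φ₂ cos Δλ = 0.916414,  By = cos φ₂ sin Δλ = 0.135484
φₘ = atan2(sin φ₁ + sin φ₂, √((cos φ₁ + Bx)² + By²)) = -38.40778°
λₘ = λ₁ + atan2(By, cos φ₁ + Bx) = -67.51616°

38.408°S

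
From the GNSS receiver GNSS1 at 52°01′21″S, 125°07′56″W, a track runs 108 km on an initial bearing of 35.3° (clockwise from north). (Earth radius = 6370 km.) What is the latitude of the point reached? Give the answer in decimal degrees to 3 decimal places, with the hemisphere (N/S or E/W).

51.226°S

GNSS1: φ = -52.02250°, λ = -125.13222°
δ = d/R = 108/6370 = 0.016954 rad
φ₂ = arcsin(sin φ₁ cos δ + cos φ₁ sin δ cos θ)
   = arcsin(-0.78825·0.99986 + 0.61535·0.01695·0.81614) = -51.22624°
λ₂ = λ₁ + atan2(sin θ sin δ cos φ₁, cos δ − sin φ₁ sin φ₂) = -124.23587°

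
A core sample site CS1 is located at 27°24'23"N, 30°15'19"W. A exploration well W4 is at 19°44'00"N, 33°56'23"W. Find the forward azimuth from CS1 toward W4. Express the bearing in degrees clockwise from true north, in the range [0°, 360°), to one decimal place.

204.5°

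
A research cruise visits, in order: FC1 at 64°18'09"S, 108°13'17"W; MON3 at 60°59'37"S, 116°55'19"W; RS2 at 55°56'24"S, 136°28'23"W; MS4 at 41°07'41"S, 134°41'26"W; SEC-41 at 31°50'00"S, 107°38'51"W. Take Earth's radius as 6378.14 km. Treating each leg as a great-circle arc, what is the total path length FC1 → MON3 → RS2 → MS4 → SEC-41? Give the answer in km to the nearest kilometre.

FC1: φ = -64.30250°, λ = -108.22139°
MON3: φ = -60.99361°, λ = -116.92194°
RS2: φ = -55.94000°, λ = -136.47306°
MS4: φ = -41.12806°, λ = -134.69056°
SEC-41: φ = -31.83333°, λ = -107.64750°
FC1→MON3: c = 0.090438 rad, d = 576.83 km
MON3→RS2: c = 0.198038 rad, d = 1263.11 km
RS2→MS4: c = 0.259315 rad, d = 1653.94 km
MS4→SEC-41: c = 0.410547 rad, d = 2618.53 km
Total = 576.83 + 1263.11 + 1653.94 + 2618.53 = 6112.42 km

6112 km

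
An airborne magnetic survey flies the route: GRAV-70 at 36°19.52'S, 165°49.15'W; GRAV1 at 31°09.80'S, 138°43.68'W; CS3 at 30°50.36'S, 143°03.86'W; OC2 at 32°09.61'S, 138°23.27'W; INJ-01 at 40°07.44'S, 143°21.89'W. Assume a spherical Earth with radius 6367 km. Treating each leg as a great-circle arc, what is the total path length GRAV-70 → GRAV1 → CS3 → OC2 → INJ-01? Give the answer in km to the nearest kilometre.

4431 km

GRAV-70: φ = -36.32533°, λ = -165.81917°
GRAV1: φ = -31.16333°, λ = -138.72800°
CS3: φ = -30.83933°, λ = -143.06433°
OC2: φ = -32.16017°, λ = -138.38783°
INJ-01: φ = -40.12400°, λ = -143.36483°
GRAV-70→GRAV1: c = 0.401937 rad, d = 2559.13 km
GRAV1→CS3: c = 0.065114 rad, d = 414.58 km
CS3→OC2: c = 0.073304 rad, d = 466.72 km
OC2→INJ-01: c = 0.155624 rad, d = 990.86 km
Total = 2559.13 + 414.58 + 466.72 + 990.86 = 4431.30 km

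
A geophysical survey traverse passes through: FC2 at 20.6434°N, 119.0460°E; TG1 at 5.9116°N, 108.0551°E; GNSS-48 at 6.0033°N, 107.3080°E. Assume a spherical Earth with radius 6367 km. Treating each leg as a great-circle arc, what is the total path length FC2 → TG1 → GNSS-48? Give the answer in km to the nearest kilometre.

2104 km

FC2→TG1: c = 0.317390 rad, d = 2020.82 km
TG1→GNSS-48: c = 0.013067 rad, d = 83.20 km
Total = 2020.82 + 83.20 = 2104.02 km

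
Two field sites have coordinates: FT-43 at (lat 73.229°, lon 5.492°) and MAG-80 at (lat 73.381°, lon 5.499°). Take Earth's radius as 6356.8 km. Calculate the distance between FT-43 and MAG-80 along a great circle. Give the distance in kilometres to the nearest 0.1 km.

Δφ = 0.1520°,  Δλ = 0.0070°
a = sin²(Δφ/2) + cos φ₁ cos φ₂ sin²(Δλ/2) = 0.000002
c = 2·arcsin(√a) = 0.002653 rad = 0.1520°
d = R·c = 6356.8 × 0.002653 = 16.9 km

16.9 km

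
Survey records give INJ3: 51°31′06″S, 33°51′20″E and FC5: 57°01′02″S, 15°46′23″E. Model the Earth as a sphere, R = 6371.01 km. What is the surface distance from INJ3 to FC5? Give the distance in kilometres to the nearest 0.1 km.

1318.3 km

INJ3: φ = -51.51833°, λ = +33.85556°
FC5: φ = -57.01722°, λ = +15.77306°
Δφ = -5.4989°,  Δλ = -18.0825°
a = sin²(Δφ/2) + cos φ₁ cos φ₂ sin²(Δλ/2) = 0.010666
c = 2·arcsin(√a) = 0.206925 rad = 11.8559°
d = R·c = 6371.01 × 0.206925 = 1318.3 km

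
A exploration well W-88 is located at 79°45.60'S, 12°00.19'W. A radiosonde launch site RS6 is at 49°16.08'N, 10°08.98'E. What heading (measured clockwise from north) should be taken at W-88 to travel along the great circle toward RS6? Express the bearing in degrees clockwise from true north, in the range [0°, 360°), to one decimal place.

W-88: φ = -79.76000°, λ = -12.00317°
RS6: φ = +49.26800°, λ = +10.14967°
Δλ = 22.1528°
y = sin Δλ · cos φ₂ = 0.246052
x = cos φ₁ sin φ₂ − sin φ₁ cos φ₂ cos Δλ = 0.729437
θ = atan2(y, x) = 18.6401° → 18.6401° (mod 360°)

18.6°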